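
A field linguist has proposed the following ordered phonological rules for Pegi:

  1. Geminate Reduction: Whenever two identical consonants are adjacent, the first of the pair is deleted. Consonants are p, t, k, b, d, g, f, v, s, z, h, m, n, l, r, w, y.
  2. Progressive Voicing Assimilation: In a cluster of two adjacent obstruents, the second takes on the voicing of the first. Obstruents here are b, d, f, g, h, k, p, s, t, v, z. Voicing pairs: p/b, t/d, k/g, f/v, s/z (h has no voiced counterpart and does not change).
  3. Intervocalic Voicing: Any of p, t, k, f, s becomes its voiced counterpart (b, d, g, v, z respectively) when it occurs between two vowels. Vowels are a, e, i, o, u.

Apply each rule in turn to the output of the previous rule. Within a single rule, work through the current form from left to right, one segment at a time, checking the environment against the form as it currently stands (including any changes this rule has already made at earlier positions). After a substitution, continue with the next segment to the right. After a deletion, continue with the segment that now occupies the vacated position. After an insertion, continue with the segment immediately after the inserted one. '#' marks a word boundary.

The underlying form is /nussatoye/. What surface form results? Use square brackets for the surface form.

[nuzadoye]

1 Geminate Reduction: [nussatoye] → [nusatoye]
2 Progressive Voicing Assimilation: no change — [nusatoye]
3 Intervocalic Voicing: [nusatoye] → [nuzadoye]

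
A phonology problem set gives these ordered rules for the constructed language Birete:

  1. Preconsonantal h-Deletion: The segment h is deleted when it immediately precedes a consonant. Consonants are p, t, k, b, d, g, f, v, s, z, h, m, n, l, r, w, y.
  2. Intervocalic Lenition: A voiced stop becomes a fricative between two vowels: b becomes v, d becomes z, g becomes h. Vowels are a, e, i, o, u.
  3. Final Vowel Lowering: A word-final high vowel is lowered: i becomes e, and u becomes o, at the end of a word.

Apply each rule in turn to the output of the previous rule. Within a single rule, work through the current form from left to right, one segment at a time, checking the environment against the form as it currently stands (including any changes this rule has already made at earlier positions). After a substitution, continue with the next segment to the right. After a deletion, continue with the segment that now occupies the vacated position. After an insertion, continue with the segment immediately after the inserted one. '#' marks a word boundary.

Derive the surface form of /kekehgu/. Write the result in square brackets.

[kekeho]

1 Preconsonantal h-Deletion: [kekehgu] → [kekegu]
2 Intervocalic Lenition: [kekegu] → [kekehu]
3 Final Vowel Lowering: [kekehu] → [kekeho]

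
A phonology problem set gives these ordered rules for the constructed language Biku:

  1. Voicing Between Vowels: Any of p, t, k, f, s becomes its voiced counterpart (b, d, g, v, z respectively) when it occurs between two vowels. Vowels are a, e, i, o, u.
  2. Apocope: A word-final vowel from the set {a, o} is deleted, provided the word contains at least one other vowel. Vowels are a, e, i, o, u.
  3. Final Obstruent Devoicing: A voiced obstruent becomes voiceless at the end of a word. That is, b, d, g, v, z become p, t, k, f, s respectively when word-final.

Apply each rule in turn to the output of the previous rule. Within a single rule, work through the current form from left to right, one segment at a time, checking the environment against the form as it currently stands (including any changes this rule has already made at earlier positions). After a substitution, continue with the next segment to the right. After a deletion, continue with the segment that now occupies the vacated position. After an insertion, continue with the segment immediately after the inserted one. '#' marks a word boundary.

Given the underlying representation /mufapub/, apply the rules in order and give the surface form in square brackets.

1 Voicing Between Vowels: [mufapub] → [muvabub]
2 Apocope: no change — [muvabub]
3 Final Obstruent Devoicing: [muvabub] → [muvabup]

[muvabup]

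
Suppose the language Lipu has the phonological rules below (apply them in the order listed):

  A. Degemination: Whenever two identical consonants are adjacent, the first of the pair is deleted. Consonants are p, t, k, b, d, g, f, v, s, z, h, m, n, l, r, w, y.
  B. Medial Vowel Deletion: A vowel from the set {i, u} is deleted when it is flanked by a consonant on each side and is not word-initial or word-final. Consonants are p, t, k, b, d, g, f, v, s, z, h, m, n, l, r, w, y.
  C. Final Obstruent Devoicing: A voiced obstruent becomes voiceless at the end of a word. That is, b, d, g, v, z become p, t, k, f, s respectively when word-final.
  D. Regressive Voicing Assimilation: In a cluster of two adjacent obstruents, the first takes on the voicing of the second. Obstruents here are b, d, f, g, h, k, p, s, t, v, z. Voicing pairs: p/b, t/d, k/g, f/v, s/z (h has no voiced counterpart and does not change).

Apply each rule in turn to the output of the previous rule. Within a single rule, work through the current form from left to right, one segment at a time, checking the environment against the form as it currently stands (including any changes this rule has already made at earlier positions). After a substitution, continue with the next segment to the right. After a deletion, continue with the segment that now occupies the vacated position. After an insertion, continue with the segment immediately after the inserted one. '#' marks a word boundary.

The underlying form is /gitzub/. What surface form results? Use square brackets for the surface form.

A Degemination: no change — [gitzub]
B Medial Vowel Deletion: [gitzub] → [gtzb]
C Final Obstruent Devoicing: [gtzb] → [gtzp]
D Regressive Voicing Assimilation: [gtzp] → [kdsp]

[kdsp]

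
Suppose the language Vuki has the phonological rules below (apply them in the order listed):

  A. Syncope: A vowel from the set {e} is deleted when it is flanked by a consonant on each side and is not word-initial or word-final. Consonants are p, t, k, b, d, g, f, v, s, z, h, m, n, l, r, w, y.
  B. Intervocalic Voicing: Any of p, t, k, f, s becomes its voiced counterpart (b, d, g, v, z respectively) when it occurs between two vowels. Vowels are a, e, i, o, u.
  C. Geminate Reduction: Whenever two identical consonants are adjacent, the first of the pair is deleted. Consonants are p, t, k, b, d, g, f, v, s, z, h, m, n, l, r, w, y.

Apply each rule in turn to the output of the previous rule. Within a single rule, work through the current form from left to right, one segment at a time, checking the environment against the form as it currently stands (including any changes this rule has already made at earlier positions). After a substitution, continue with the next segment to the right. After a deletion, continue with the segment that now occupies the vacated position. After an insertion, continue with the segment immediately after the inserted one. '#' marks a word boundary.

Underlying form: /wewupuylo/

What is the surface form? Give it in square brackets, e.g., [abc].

[wubuylo]

A Syncope: [wewupuylo] → [wwupuylo]
B Intervocalic Voicing: [wwupuylo] → [wwubuylo]
C Geminate Reduction: [wwubuylo] → [wubuylo]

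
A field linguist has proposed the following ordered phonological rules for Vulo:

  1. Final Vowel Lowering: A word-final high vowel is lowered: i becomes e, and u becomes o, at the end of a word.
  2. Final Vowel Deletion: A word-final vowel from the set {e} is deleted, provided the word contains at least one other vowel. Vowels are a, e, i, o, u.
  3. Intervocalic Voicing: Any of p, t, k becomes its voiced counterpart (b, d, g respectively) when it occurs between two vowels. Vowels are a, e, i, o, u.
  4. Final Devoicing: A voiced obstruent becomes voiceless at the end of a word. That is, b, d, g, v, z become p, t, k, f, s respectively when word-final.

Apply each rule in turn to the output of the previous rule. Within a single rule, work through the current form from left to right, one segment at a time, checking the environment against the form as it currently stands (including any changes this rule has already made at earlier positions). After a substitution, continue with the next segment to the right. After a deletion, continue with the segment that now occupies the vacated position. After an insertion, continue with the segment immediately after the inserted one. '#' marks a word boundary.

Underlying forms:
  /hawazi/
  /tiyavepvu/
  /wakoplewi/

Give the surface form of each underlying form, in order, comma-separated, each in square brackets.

[hawas], [tiyavepvo], [wagoplew]

/hawazi/:
  1 Final Vowel Lowering: [hawazi] → [hawaze]
  2 Final Vowel Deletion: [hawaze] → [hawaz]
  3 Intervocalic Voicing: no change — [hawaz]
  4 Final Devoicing: [hawaz] → [hawas]
/tiyavepvu/:
  1 Final Vowel Lowering: [tiyavepvu] → [tiyavepvo]
  2 Final Vowel Deletion: no change — [tiyavepvo]
  3 Intervocalic Voicing: no change — [tiyavepvo]
  4 Final Devoicing: no change — [tiyavepvo]
/wakoplewi/:
  1 Final Vowel Lowering: [wakoplewi] → [wakoplewe]
  2 Final Vowel Deletion: [wakoplewe] → [wakoplew]
  3 Intervocalic Voicing: [wakoplew] → [wagoplew]
  4 Final Devoicing: no change — [wagoplew]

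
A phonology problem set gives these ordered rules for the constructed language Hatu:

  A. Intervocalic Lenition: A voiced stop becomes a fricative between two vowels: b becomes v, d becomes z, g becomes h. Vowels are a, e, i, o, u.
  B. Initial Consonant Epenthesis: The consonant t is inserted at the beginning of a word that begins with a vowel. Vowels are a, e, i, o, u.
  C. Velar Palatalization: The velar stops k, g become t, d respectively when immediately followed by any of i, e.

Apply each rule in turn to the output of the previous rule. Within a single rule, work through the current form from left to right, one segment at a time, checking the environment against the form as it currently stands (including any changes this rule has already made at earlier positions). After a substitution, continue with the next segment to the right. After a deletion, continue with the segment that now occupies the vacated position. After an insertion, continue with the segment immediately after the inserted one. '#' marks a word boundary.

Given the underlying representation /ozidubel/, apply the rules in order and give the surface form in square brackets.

[tozizuvel]

A Intervocalic Lenition: [ozidubel] → [ozizuvel]
B Initial Consonant Epenthesis: [ozizuvel] → [tozizuvel]
C Velar Palatalization: no change — [tozizuvel]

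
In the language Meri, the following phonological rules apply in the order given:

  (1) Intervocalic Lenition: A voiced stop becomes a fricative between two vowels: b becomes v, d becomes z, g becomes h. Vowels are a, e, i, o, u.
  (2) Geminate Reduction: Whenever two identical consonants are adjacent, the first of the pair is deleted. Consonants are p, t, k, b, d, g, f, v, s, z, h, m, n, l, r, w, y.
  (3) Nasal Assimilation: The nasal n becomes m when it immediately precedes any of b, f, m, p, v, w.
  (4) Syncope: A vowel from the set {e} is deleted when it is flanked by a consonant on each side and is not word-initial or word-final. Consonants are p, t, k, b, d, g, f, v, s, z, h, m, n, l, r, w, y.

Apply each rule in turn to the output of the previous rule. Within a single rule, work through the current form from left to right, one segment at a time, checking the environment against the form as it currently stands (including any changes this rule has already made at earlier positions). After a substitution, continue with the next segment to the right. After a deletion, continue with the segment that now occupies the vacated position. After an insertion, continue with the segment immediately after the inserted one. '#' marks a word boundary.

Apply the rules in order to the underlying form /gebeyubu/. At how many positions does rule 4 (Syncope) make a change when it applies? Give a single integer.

2

(1) Intervocalic Lenition: [gebeyubu] → [geveyuvu]
(2) Geminate Reduction: no change — [geveyuvu]
(3) Nasal Assimilation: no change — [geveyuvu]
(4) Syncope: [geveyuvu] → [gvyuvu]
Rule 4 changed 2 position(s).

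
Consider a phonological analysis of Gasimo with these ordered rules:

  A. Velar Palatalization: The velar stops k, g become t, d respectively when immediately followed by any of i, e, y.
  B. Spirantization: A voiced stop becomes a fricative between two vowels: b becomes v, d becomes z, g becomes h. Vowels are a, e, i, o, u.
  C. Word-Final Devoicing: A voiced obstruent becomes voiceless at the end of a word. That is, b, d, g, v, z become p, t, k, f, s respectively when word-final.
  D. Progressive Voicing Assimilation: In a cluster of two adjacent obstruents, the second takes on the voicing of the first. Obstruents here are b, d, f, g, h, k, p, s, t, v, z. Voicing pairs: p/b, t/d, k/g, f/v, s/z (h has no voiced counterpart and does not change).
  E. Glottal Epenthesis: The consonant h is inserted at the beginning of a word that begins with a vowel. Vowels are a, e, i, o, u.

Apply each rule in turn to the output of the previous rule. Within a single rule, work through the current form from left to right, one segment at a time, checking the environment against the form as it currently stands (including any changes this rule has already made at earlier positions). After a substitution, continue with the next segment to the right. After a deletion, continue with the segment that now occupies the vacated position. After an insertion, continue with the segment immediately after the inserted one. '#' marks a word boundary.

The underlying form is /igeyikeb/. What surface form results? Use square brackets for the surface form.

A Velar Palatalization: [igeyikeb] → [ideyiteb]
B Spirantization: [ideyiteb] → [izeyiteb]
C Word-Final Devoicing: [izeyiteb] → [izeyitep]
D Progressive Voicing Assimilation: no change — [izeyitep]
E Glottal Epenthesis: [izeyitep] → [hizeyitep]

[hizeyitep]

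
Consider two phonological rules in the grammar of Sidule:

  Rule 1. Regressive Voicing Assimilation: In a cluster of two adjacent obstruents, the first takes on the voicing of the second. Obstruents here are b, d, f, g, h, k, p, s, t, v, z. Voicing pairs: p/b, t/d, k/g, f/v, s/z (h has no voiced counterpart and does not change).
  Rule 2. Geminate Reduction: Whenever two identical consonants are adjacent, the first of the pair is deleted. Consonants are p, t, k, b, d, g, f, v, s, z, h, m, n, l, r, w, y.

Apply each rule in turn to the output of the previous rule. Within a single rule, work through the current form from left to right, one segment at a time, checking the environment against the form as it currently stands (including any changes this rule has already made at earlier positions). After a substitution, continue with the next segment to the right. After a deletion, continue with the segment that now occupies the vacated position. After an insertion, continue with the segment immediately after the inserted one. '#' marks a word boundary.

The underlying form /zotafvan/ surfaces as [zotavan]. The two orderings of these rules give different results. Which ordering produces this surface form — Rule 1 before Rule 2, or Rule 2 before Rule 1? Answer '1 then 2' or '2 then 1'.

1 then 2

Order 1 then 2:
  1 Regressive Voicing Assimilation: [zotafvan] → [zotavvan]
  2 Geminate Reduction: [zotavvan] → [zotavan]
  result: [zotavan]
Order 2 then 1:
  2 Geminate Reduction: no change — [zotafvan]
  1 Regressive Voicing Assimilation: [zotafvan] → [zotavvan]
  result: [zotavvan]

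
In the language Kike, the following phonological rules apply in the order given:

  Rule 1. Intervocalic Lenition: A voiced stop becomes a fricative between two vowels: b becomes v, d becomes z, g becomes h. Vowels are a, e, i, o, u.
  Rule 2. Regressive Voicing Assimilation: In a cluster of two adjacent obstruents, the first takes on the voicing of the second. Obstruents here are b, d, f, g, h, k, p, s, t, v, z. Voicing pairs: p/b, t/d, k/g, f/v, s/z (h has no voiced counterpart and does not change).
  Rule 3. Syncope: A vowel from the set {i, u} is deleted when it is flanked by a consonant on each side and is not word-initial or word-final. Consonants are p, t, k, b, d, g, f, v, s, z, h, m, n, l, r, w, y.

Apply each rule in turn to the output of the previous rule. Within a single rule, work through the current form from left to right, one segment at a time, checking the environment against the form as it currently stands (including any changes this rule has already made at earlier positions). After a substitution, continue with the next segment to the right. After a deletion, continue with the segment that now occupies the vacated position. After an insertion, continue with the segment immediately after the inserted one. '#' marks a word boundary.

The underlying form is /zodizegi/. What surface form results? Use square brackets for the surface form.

Rule 1 Intervocalic Lenition: [zodizegi] → [zozizehi]
Rule 2 Regressive Voicing Assimilation: no change — [zozizehi]
Rule 3 Syncope: [zozizehi] → [zozzehi]

[zozzehi]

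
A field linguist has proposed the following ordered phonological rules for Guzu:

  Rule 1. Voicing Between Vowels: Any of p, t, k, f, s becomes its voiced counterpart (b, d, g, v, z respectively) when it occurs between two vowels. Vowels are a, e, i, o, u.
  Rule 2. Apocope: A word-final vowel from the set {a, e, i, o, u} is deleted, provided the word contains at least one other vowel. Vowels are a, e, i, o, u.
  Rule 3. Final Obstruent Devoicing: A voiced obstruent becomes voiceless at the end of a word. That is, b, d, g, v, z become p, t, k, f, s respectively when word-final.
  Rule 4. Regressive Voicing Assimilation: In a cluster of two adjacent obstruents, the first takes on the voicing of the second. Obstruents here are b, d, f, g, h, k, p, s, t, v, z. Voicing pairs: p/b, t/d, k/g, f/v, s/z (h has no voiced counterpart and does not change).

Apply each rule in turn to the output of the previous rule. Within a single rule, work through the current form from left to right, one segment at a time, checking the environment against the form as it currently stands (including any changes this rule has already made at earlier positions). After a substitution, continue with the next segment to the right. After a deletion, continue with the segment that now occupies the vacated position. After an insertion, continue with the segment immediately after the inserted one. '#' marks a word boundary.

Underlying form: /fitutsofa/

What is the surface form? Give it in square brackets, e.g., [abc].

[fidutsof]

Rule 1 Voicing Between Vowels: [fitutsofa] → [fidutsova]
Rule 2 Apocope: [fidutsova] → [fidutsov]
Rule 3 Final Obstruent Devoicing: [fidutsov] → [fidutsof]
Rule 4 Regressive Voicing Assimilation: no change — [fidutsof]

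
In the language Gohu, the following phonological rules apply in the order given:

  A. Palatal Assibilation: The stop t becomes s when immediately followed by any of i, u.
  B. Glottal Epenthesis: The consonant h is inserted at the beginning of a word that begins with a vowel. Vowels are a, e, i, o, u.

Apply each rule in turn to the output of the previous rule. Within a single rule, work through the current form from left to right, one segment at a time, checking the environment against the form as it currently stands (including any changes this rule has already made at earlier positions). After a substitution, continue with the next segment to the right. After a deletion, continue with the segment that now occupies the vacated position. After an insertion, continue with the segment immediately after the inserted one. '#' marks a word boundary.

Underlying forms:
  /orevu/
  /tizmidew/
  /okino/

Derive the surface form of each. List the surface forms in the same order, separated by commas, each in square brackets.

[horevu], [sizmidew], [hokino]

/orevu/:
  A Palatal Assibilation: no change — [orevu]
  B Glottal Epenthesis: [orevu] → [horevu]
/tizmidew/:
  A Palatal Assibilation: [tizmidew] → [sizmidew]
  B Glottal Epenthesis: no change — [sizmidew]
/okino/:
  A Palatal Assibilation: no change — [okino]
  B Glottal Epenthesis: [okino] → [hokino]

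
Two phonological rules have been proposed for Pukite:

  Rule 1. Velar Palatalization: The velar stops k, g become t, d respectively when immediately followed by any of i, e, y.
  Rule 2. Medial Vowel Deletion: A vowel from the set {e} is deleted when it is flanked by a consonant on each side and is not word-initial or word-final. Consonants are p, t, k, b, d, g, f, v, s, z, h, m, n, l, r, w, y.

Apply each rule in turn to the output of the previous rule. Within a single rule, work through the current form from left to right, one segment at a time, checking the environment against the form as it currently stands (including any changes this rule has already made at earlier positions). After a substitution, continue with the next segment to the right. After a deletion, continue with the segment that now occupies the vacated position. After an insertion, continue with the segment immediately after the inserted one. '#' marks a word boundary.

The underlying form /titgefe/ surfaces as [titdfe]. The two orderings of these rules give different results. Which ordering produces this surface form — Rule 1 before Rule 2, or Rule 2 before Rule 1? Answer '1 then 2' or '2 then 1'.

Order 1 then 2:
  1 Velar Palatalization: [titgefe] → [titdefe]
  2 Medial Vowel Deletion: [titdefe] → [titdfe]
  result: [titdfe]
Order 2 then 1:
  2 Medial Vowel Deletion: [titgefe] → [titgfe]
  1 Velar Palatalization: no change — [titgfe]
  result: [titgfe]

1 then 2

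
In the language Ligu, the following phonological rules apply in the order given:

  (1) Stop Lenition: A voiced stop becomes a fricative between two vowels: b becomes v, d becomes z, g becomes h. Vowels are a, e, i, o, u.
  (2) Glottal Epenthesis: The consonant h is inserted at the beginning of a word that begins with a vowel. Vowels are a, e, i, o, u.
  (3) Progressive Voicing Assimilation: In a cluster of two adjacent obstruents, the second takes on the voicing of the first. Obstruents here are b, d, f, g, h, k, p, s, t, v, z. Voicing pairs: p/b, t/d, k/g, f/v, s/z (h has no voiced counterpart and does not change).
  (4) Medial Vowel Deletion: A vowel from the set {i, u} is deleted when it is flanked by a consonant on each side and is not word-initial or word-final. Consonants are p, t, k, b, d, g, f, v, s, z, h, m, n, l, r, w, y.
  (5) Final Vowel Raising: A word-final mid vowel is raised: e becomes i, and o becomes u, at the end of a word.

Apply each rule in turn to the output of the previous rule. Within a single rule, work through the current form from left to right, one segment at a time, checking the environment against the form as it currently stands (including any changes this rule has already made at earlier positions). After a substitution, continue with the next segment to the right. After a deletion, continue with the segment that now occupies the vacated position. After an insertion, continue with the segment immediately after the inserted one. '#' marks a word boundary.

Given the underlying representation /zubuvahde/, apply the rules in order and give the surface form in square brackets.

[zvvahti]

(1) Stop Lenition: [zubuvahde] → [zuvuvahde]
(2) Glottal Epenthesis: no change — [zuvuvahde]
(3) Progressive Voicing Assimilation: [zuvuvahde] → [zuvuvahte]
(4) Medial Vowel Deletion: [zuvuvahte] → [zvvahte]
(5) Final Vowel Raising: [zvvahte] → [zvvahti]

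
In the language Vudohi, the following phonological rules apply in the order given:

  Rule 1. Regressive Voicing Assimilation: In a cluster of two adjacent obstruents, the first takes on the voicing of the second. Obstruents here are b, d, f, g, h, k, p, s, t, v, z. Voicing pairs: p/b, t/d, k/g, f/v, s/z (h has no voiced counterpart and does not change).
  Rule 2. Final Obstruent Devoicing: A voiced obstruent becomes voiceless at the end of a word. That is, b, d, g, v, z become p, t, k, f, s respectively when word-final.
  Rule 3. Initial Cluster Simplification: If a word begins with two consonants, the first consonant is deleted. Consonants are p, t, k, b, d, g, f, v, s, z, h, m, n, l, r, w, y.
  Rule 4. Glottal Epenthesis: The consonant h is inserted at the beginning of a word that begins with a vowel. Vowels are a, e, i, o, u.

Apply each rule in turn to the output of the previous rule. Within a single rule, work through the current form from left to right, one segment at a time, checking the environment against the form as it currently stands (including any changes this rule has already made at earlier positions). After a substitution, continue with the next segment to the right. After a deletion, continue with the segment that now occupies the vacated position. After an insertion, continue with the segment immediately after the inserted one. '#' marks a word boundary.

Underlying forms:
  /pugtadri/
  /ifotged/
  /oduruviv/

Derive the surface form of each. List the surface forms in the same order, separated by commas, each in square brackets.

[puktadri], [hifodget], [hoduruvif]

/pugtadri/:
  Rule 1 Regressive Voicing Assimilation: [pugtadri] → [puktadri]
  Rule 2 Final Obstruent Devoicing: no change — [puktadri]
  Rule 3 Initial Cluster Simplification: no change — [puktadri]
  Rule 4 Glottal Epenthesis: no change — [puktadri]
/ifotged/:
  Rule 1 Regressive Voicing Assimilation: [ifotged] → [ifodged]
  Rule 2 Final Obstruent Devoicing: [ifodged] → [ifodget]
  Rule 3 Initial Cluster Simplification: no change — [ifodget]
  Rule 4 Glottal Epenthesis: [ifodget] → [hifodget]
/oduruviv/:
  Rule 1 Regressive Voicing Assimilation: no change — [oduruviv]
  Rule 2 Final Obstruent Devoicing: [oduruviv] → [oduruvif]
  Rule 3 Initial Cluster Simplification: no change — [oduruvif]
  Rule 4 Glottal Epenthesis: [oduruvif] → [hoduruvif]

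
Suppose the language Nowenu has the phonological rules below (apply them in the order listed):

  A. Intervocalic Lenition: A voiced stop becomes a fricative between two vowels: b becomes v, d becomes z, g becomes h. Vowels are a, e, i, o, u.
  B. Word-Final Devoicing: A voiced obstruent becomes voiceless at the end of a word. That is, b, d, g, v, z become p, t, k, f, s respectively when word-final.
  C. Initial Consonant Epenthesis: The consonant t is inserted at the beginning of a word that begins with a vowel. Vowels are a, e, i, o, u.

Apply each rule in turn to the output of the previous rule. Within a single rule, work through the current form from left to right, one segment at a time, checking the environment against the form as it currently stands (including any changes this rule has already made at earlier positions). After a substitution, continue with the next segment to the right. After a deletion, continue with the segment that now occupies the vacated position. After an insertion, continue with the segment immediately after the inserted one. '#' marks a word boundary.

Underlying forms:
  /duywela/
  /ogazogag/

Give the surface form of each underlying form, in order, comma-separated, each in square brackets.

/duywela/:
  A Intervocalic Lenition: no change — [duywela]
  B Word-Final Devoicing: no change — [duywela]
  C Initial Consonant Epenthesis: no change — [duywela]
/ogazogag/:
  A Intervocalic Lenition: [ogazogag] → [ohazohag]
  B Word-Final Devoicing: [ohazohag] → [ohazohak]
  C Initial Consonant Epenthesis: [ohazohak] → [tohazohak]

[duywela], [tohazohak]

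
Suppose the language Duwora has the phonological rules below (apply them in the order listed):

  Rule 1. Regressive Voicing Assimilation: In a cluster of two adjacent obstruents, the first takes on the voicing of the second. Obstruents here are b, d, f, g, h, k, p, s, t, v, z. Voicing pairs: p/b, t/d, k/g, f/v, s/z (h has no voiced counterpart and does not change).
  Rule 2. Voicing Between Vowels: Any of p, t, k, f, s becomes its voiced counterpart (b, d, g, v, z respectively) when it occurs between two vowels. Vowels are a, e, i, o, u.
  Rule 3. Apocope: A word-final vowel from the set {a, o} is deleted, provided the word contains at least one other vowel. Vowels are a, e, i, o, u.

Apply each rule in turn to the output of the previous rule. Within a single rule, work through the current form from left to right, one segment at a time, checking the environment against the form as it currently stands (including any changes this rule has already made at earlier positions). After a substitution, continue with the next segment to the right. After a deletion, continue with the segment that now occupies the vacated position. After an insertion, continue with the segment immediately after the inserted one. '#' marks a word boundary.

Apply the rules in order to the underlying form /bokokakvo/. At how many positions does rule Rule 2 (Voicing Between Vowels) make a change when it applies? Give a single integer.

2

Rule 1 Regressive Voicing Assimilation: [bokokakvo] → [bokokagvo]
Rule 2 Voicing Between Vowels: [bokokagvo] → [bogogagvo]
Rule 3 Apocope: [bogogagvo] → [bogogagv]
Rule Rule 2 changed 2 position(s).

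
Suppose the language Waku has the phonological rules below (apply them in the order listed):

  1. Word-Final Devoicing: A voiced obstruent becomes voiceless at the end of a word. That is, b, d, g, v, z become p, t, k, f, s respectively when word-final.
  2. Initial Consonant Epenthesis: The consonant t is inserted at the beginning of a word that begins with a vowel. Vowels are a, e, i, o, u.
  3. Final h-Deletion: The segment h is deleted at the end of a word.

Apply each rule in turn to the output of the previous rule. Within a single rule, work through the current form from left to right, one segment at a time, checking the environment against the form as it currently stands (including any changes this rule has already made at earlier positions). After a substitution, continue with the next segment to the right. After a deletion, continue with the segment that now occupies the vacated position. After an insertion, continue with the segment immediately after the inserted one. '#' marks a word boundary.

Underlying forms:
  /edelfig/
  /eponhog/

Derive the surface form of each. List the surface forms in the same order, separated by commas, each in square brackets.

[tedelfik], [teponhok]

/edelfig/:
  1 Word-Final Devoicing: [edelfig] → [edelfik]
  2 Initial Consonant Epenthesis: [edelfik] → [tedelfik]
  3 Final h-Deletion: no change — [tedelfik]
/eponhog/:
  1 Word-Final Devoicing: [eponhog] → [eponhok]
  2 Initial Consonant Epenthesis: [eponhok] → [teponhok]
  3 Final h-Deletion: no change — [teponhok]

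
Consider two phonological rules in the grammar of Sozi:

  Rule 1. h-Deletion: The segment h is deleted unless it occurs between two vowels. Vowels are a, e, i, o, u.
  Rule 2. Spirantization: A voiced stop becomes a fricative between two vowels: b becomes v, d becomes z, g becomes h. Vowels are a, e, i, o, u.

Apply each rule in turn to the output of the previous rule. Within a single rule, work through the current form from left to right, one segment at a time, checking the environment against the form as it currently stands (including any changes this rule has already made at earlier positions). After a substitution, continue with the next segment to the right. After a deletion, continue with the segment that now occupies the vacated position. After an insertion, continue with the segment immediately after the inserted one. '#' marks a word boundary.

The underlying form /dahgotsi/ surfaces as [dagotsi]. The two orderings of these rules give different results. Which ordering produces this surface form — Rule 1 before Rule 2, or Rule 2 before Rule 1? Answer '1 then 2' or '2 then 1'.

2 then 1

Order 1 then 2:
  1 h-Deletion: [dahgotsi] → [dagotsi]
  2 Spirantization: [dagotsi] → [dahotsi]
  result: [dahotsi]
Order 2 then 1:
  2 Spirantization: no change — [dahgotsi]
  1 h-Deletion: [dahgotsi] → [dagotsi]
  result: [dagotsi]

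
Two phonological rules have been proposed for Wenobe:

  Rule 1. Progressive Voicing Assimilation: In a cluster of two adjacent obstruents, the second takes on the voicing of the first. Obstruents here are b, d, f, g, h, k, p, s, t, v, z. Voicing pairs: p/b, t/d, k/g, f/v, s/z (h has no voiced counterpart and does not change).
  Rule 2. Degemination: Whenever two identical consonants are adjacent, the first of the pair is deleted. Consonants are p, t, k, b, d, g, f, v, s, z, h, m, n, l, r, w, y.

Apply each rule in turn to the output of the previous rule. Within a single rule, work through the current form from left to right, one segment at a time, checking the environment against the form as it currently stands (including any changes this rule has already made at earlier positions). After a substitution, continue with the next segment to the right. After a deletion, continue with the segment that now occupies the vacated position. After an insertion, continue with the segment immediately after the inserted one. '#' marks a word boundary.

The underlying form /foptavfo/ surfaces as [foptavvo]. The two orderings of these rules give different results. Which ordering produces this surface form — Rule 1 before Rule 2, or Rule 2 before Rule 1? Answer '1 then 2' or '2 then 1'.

Order 1 then 2:
  1 Progressive Voicing Assimilation: [foptavfo] → [foptavvo]
  2 Degemination: [foptavvo] → [foptavo]
  result: [foptavo]
Order 2 then 1:
  2 Degemination: no change — [foptavfo]
  1 Progressive Voicing Assimilation: [foptavfo] → [foptavvo]
  result: [foptavvo]

2 then 1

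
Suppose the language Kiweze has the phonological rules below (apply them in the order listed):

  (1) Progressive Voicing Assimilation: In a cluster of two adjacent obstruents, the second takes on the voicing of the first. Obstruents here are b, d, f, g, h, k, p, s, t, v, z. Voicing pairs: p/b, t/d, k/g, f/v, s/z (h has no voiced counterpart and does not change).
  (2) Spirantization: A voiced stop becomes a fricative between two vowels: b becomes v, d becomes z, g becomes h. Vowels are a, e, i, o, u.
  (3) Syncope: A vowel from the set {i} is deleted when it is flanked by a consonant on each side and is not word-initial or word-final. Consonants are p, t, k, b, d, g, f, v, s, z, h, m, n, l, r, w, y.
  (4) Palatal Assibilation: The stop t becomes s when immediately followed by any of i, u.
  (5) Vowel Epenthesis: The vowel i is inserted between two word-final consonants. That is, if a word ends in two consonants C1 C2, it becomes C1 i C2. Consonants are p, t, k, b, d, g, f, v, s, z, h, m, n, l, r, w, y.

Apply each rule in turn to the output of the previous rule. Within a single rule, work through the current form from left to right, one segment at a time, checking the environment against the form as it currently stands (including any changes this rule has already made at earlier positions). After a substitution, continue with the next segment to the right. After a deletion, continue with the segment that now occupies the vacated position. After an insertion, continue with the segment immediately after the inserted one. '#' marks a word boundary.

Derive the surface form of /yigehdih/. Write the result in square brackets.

[yhehtih]

(1) Progressive Voicing Assimilation: [yigehdih] → [yigehtih]
(2) Spirantization: [yigehtih] → [yihehtih]
(3) Syncope: [yihehtih] → [yhehth]
(4) Palatal Assibilation: no change — [yhehth]
(5) Vowel Epenthesis: [yhehth] → [yhehtih]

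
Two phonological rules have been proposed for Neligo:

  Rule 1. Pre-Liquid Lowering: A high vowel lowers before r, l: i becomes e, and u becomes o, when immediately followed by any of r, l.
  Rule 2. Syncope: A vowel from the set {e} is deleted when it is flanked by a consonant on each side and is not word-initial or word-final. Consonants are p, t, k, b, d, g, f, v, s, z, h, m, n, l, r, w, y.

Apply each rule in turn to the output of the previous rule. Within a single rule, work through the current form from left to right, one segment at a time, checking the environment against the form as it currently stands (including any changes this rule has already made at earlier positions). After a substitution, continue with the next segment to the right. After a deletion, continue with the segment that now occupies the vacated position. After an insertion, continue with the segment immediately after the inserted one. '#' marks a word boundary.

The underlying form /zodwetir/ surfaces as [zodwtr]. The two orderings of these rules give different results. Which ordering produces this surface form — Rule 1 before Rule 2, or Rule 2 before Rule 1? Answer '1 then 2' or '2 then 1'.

1 then 2

Order 1 then 2:
  1 Pre-Liquid Lowering: [zodwetir] → [zodweter]
  2 Syncope: [zodweter] → [zodwtr]
  result: [zodwtr]
Order 2 then 1:
  2 Syncope: [zodwetir] → [zodwtir]
  1 Pre-Liquid Lowering: [zodwtir] → [zodwter]
  result: [zodwter]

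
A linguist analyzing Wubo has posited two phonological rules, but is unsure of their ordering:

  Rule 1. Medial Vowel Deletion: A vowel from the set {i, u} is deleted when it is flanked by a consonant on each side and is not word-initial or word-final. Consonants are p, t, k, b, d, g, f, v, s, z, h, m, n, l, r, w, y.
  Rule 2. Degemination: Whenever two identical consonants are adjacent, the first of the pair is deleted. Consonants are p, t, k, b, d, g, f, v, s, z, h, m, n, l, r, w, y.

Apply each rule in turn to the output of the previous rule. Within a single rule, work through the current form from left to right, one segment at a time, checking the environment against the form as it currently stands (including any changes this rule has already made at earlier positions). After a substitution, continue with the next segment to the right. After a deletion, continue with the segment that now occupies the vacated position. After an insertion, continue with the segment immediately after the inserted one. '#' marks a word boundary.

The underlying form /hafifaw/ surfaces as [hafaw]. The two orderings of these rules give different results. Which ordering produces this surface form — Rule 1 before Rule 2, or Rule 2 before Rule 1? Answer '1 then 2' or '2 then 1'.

1 then 2

Order 1 then 2:
  1 Medial Vowel Deletion: [hafifaw] → [haffaw]
  2 Degemination: [haffaw] → [hafaw]
  result: [hafaw]
Order 2 then 1:
  2 Degemination: no change — [hafifaw]
  1 Medial Vowel Deletion: [hafifaw] → [haffaw]
  result: [haffaw]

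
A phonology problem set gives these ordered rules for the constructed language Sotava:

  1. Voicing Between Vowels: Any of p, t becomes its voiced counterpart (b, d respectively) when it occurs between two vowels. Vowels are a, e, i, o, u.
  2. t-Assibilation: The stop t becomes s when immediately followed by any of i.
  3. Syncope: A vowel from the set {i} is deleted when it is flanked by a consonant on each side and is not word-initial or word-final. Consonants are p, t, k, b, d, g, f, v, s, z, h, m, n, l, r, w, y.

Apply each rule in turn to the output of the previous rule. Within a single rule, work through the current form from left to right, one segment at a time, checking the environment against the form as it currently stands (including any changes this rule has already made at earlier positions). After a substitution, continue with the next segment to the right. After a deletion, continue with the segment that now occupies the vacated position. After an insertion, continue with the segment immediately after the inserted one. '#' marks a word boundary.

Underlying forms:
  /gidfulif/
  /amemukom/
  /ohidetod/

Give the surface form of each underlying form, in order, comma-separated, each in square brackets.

[gdfulf], [amemukom], [ohdedod]

/gidfulif/:
  1 Voicing Between Vowels: no change — [gidfulif]
  2 t-Assibilation: no change — [gidfulif]
  3 Syncope: [gidfulif] → [gdfulf]
/amemukom/:
  1 Voicing Between Vowels: no change — [amemukom]
  2 t-Assibilation: no change — [amemukom]
  3 Syncope: no change — [amemukom]
/ohidetod/:
  1 Voicing Between Vowels: [ohidetod] → [ohidedod]
  2 t-Assibilation: no change — [ohidedod]
  3 Syncope: [ohidedod] → [ohdedod]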